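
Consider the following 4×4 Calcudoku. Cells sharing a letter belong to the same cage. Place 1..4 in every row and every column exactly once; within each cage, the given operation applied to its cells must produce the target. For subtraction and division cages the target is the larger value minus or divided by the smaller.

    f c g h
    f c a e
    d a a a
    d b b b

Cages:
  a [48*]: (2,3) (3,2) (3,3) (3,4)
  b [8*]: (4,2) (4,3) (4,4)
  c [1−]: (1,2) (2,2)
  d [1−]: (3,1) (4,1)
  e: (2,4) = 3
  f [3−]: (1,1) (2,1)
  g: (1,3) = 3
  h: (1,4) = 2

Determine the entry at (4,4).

1

G is a freebie, leaving (1,3) = 3.
Cage h is a single given cell; hence (1,4) = 2.
Cage e is a single given cell, which forces (2,4) = 3.
The two cells of cage c must have difference 1, which forces (1,2) = 1.
Cage c needs two cells with difference 1, so (2,2) = 2.
Cage a needs product 48, leaving (2,3) = 4.
Cage a needs product 48, so (3,2) = 3.
Cage a has product 48, leaving (3,3) = 1.
The 4 cells of cage a must have product 48; hence (3,4) = 4.
2 is placed in column 2, so (4,2) = 4.
Column 3 already has 1, leaving (4,3) = 2.
4 is placed in column 4, so (4,4) = 1.
Row 1 now contains 1; hence (1,1) = 4.
Row 2 already has 4, so (2,1) = 1.
4 is placed in row 3, which forces (3,1) = 2.
Row 4 already has 1; hence (4,1) = 3.
Completed grid: 4 1 3 2 / 1 2 4 3 / 2 3 1 4 / 3 4 2 1.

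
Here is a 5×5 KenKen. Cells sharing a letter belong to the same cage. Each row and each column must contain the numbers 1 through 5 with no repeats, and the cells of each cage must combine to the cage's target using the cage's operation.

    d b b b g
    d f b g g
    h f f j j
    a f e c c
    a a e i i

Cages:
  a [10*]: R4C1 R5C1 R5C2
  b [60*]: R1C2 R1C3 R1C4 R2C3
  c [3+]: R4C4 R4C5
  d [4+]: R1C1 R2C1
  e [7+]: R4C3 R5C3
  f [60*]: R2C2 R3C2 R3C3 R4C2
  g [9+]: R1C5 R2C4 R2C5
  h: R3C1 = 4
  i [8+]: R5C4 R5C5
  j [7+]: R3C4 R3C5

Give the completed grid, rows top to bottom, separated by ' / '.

1 2 5 3 4 / 3 5 2 4 1 / 4 3 1 2 5 / 5 4 3 1 2 / 2 1 4 5 3

Cage h is given, so R3C1 = 4.
The only place for 4 in row 5 is R5C3.
The two cells of cage e must have sum 7, leaving R4C3 = 3.
In row 3, 3 can only go at R3C2, so R3C2 = 3.
Cage b has product 60, leaving R1C4 = 3.
Column 4 now contains 3, which forces R5C4 = 5.
Row 5 now contains 5, leaving R5C5 = 3.
Row 1 now contains 3, so R1C1 = 1.
1 is placed in row 1; hence R1C3 = 5.
Cage d's pair has sum 4, leaving R2C1 = 3.
Column 4 already has 5, leaving R3C4 = 2.
Cage j needs two cells with sum 7, which forces R3C5 = 5.
Cage a needs product 10, leaving R4C1 = 5.
Column 4 now contains 2, leaving R4C4 = 1.
Row 4 already has 1, which forces R4C5 = 2.
Column 1 already has 1, so R5C1 = 2.
2 is placed in row 5; hence R5C2 = 1.
2 is placed in column 5; hence R1C5 = 4.
Cage f has product 60, so R2C2 = 5.
Column 4 now contains 2; hence R2C4 = 4.
5 is placed in column 5, so R2C5 = 1.
Row 3 now contains 2, leaving R3C3 = 1.
Row 4 already has 2, which forces R4C2 = 4.
4 is placed in row 1, so R1C2 = 2.
1 is placed in row 2, so R2C3 = 2.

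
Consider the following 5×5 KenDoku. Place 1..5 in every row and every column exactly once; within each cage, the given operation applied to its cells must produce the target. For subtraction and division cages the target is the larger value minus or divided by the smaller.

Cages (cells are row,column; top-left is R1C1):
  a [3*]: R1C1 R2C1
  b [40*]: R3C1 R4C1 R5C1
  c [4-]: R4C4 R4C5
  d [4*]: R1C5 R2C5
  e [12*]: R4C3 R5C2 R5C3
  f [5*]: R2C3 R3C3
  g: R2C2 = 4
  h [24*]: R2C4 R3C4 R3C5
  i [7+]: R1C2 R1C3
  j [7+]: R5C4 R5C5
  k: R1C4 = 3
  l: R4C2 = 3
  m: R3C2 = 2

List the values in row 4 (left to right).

Cage k is a single given cell; hence R1C4 = 3.
Cage g is a single given cell, leaving R2C2 = 4.
4 is placed in row 2; hence R2C4 = 2.
4 is placed in row 2, so R2C5 = 1.
M is a freebie, so R3C2 = 2.
2 is placed in column 4, leaving R3C4 = 4.
Row 3 now contains 4, so R3C5 = 3.
L is a freebie, which forces R4C2 = 3.
Column 5 already has 1, which forces R4C5 = 5.
Column 2 already has 3, leaving R5C2 = 1.
4 is placed in column 4, so R5C4 = 5.
Row 1 already has 3, so R1C1 = 1.
2 is placed in column 2, leaving R1C2 = 5.
Cage i's pair has sum 7, so R1C3 = 2.
Column 5 already has 1; hence R1C5 = 4.
1 is placed in row 2, so R2C1 = 3.
1 is placed in row 2, which forces R2C3 = 5.
Row 3 now contains 4, so R3C1 = 5.
The two cells of cage f must have product 5, so R3C3 = 1.
The 3 cells of cage e must have product 12; hence R4C3 = 4.
Row 4 already has 5, leaving R4C4 = 1.
The 3 cells of cage e must have product 12, so R5C3 = 3.
Cage j's pair has sum 7, leaving R5C5 = 2.
Row 4 already has 4, which forces R4C1 = 2.
Row 5 already has 2, leaving R5C1 = 4.
The full grid is 1 5 2 3 4 / 3 4 5 2 1 / 5 2 1 4 3 / 2 3 4 1 5 / 4 1 3 5 2.

2 3 4 1 5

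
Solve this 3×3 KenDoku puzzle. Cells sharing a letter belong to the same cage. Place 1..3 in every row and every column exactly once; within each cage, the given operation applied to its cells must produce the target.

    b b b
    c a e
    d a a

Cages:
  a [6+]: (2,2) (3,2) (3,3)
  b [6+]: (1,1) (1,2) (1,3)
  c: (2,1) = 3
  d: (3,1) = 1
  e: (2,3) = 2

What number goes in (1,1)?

C is a freebie, leaving (2,1) = 3.
Cage e is given; hence (2,3) = 2.
Cage d is a single given cell; hence (3,1) = 1.
Row 3 already has 1; hence (3,3) = 3.
Column 1 already has 1; hence (1,1) = 2.
Cage b needs sum 6, which forces (1,2) = 3.
3 is placed in column 3; hence (1,3) = 1.
2 is placed in row 2, which forces (2,2) = 1.
3 is placed in row 3, leaving (3,2) = 2.
Completed grid: 2 3 1 / 3 1 2 / 1 2 3.

2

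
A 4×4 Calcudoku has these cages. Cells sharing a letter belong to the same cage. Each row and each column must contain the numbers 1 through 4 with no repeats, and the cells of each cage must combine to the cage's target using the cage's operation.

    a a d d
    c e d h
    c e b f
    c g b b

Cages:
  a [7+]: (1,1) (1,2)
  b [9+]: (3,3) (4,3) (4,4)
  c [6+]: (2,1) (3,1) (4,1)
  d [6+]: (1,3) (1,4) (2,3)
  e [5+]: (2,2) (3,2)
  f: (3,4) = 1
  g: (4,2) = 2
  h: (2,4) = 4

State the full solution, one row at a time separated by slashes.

Cage h is given, leaving (2,4) = 4.
Cage f is given, leaving (3,4) = 1.
G is a freebie, leaving (4,2) = 2.
Row 4 already has 2, so (4,4) = 3.
Column 4 already has 3, which forces (1,4) = 2.
Cage e's pair has sum 5; hence (2,2) = 1.
Row 2 now contains 1; hence (2,3) = 3.
Cage e needs two cells with sum 5, which forces (3,2) = 4.
Cage b needs sum 9; hence (3,3) = 2.
Row 4 now contains 3; hence (4,1) = 1.
Cage b has sum 9, so (4,3) = 4.
The two cells of cage a must have sum 7, leaving (1,1) = 4.
Column 2 now contains 4, so (1,2) = 3.
3 is placed in column 3, leaving (1,3) = 1.
Row 2 now contains 3; hence (2,1) = 2.
Row 3 now contains 2, which forces (3,1) = 3.

4 3 1 2 / 2 1 3 4 / 3 4 2 1 / 1 2 4 3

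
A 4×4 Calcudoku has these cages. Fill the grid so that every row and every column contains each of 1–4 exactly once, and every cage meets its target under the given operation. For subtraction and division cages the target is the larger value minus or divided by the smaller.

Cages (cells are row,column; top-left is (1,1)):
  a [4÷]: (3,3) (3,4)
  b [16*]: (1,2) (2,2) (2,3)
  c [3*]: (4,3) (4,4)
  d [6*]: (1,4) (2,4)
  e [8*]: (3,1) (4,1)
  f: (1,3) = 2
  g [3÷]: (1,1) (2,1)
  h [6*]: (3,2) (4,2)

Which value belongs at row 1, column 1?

1

Cage f is a single given cell; hence (1,3) = 2.
2 is placed in row 1, leaving (1,4) = 3.
Column 3 now contains 2; hence (2,3) = 4.
Column 4 now contains 3, which forces (2,4) = 2.
Column 3 already has 4, leaving (3,3) = 1.
Row 3 now contains 1, which forces (3,4) = 4.
Column 3 already has 1; hence (4,3) = 3.
Column 4 now contains 3, which forces (4,4) = 1.
3 is placed in row 1, which forces (1,1) = 1.
2 is placed in row 1, so (1,2) = 4.
The two cells of cage g must have quotient 3, which forces (2,1) = 3.
Row 2 now contains 4, leaving (2,2) = 1.
Row 3 now contains 4, leaving (3,1) = 2.
Cage h's pair has product 6, which forces (3,2) = 3.
Cage e's pair has product 8, which forces (4,1) = 4.
Row 4 already has 3, so (4,2) = 2.
The full grid is 1 4 2 3 / 3 1 4 2 / 2 3 1 4 / 4 2 3 1.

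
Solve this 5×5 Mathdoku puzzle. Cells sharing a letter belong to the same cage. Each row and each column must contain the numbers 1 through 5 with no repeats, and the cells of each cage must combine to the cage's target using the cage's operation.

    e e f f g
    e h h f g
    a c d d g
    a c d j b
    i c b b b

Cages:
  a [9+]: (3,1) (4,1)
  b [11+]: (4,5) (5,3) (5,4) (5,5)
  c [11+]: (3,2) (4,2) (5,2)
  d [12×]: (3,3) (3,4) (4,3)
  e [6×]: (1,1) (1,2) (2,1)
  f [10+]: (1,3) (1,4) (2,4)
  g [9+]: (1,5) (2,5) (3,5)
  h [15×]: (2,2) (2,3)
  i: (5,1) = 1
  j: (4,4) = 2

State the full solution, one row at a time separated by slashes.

3 1 4 5 2 / 2 3 5 1 4 / 5 2 1 4 3 / 4 5 3 2 1 / 1 4 2 3 5

Cage j is a single given cell, so (4,4) = 2.
Cage i is given; hence (5,1) = 1.
The 3 cells of cage e must have product 6, which forces (1,2) = 1.
Cage b needs sum 11; hence (4,5) = 1.
The only place for 1 in row 2 is (2,4).
Cage d needs product 12; hence (3,3) = 1.
Row 2 needs a 4, and only (2,5) is open for it.
Row 2 needs a 2, and only (2,1) is open for it.
2 is placed in column 1, which forces (1,1) = 3.
3 is placed in row 1; hence (1,5) = 2.
Column 5 now contains 2; hence (3,5) = 3.
Column 5 now contains 3; hence (5,5) = 5.
3 is placed in row 3; hence (3,4) = 4.
The 3 cells of cage d must have product 12, which forces (4,3) = 3.
Cage b has sum 11, so (5,3) = 2.
Row 5 now contains 5, so (5,4) = 3.
Cage f has sum 10, so (1,3) = 4.
4 is placed in column 4; hence (1,4) = 5.
Cage h needs two cells with product 15, which forces (2,2) = 3.
Column 3 already has 3, so (2,3) = 5.
Row 3 already has 4, which forces (3,1) = 5.
The 3 cells of cage c must have sum 11, leaving (3,2) = 2.
Cage a needs two cells with sum 9, which forces (4,1) = 4.
Cage c needs sum 11, leaving (4,2) = 5.
Row 5 already has 2, which forces (5,2) = 4.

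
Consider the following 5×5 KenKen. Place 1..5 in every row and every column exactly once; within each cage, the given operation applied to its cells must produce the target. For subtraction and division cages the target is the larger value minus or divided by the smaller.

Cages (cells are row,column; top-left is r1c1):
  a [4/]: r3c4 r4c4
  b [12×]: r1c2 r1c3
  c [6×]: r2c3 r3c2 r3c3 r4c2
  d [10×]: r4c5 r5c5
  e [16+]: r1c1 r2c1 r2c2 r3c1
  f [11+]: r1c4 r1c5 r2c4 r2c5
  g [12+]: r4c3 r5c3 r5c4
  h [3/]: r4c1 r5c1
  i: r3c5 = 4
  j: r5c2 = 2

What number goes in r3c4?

I is a freebie; hence r3c5 = 4.
Cage j is given, so r5c2 = 2.
Row 5 now contains 2, leaving r5c5 = 5.
Row 3 now contains 4, so r3c4 = 1.
The 3 cells of cage g must have sum 12; hence r4c3 = 5.
Cage a's pair has quotient 4, so r4c4 = 4.
Column 5 now contains 5; hence r4c5 = 2.
Column 4 now contains 4, so r5c4 = 3.
The 4 cells of cage c must have product 6; hence r2c3 = 1.
1 is placed in row 2, so r2c5 = 3.
Row 3 now contains 1; hence r3c2 = 3.
Row 3 now contains 1, which forces r3c3 = 2.
The two cells of cage h must have quotient 3, so r4c1 = 3.
Cage c needs product 6, which forces r4c2 = 1.
Row 5 already has 3, so r5c1 = 1.
Row 5 already has 3; hence r5c3 = 4.
3 is placed in column 2, which forces r1c2 = 4.
Column 3 already has 4; hence r1c3 = 3.
Column 5 already has 3; hence r1c5 = 1.
Cage e needs sum 16, which forces r2c2 = 5.
Row 2 now contains 5; hence r2c4 = 2.
Row 3 already has 2, so r3c1 = 5.
Row 1 now contains 4, leaving r1c1 = 2.
Column 4 already has 2, leaving r1c4 = 5.
2 is placed in row 2; hence r2c1 = 4.
The full grid is 2 4 3 5 1 / 4 5 1 2 3 / 5 3 2 1 4 / 3 1 5 4 2 / 1 2 4 3 5.

1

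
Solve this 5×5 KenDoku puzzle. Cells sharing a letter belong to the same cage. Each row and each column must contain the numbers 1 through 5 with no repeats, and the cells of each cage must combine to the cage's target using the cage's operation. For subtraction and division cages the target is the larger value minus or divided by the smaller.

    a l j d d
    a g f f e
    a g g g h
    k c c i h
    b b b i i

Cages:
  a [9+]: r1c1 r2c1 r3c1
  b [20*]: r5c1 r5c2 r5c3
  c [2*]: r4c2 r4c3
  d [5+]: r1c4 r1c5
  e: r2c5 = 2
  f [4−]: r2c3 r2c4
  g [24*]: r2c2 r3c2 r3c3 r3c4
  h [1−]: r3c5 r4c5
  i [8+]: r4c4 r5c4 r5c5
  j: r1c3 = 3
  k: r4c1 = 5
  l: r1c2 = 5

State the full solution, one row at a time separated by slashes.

2 5 3 4 1 / 4 3 1 5 2 / 3 2 4 1 5 / 5 1 2 3 4 / 1 4 5 2 3

L is a freebie; hence r1c2 = 5.
Cage j is given, so r1c3 = 3.
Cage e is given; hence r2c5 = 2.
Cage k is given; hence r4c1 = 5.
Cage b has product 20, which forces r5c3 = 5.
5 is placed in column 3, so r2c3 = 1.
The two cells of cage f must have difference 4, which forces r2c4 = 5.
1 is placed in column 3, so r4c3 = 2.
Cage g needs product 24, leaving r2c2 = 3.
2 is placed in column 3; hence r3c3 = 4.
2 is placed in row 4, leaving r4c2 = 1.
Column 2 now contains 1, which forces r5c2 = 4.
Cage a needs sum 9; hence r1c1 = 2.
Row 2 now contains 3, so r2c1 = 4.
Cage a has sum 9, which forces r3c1 = 3.
Column 2 now contains 1; hence r3c2 = 2.
The 4 cells of cage g must have product 24, leaving r3c4 = 1.
Row 3 now contains 3; hence r3c5 = 5.
Cage h's pair has difference 1, which forces r4c5 = 4.
Row 5 already has 4, which forces r5c1 = 1.
Row 5 now contains 1, so r5c5 = 3.
Column 4 already has 1, which forces r1c4 = 4.
4 is placed in column 5, which forces r1c5 = 1.
4 is placed in row 4, which forces r4c4 = 3.
Row 5 now contains 3; hence r5c4 = 2.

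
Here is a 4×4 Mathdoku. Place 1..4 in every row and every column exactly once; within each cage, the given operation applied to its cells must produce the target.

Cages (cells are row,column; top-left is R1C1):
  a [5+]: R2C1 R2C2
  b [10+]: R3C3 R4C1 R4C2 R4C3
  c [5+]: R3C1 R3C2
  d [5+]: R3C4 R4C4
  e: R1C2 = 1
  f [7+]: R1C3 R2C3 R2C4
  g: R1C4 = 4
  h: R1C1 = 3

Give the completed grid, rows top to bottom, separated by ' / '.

3 1 2 4 / 2 3 4 1 / 1 4 3 2 / 4 2 1 3

H is a freebie; hence R1C1 = 3.
E is a freebie, which forces R1C2 = 1.
Cage g is given, so R1C4 = 4.
4 is placed in row 1, so R1C3 = 2.
The only place for 4 in column 1 is R4C1.
Cage b needs sum 10, so R4C2 = 2.
2 is placed in row 4; hence R4C4 = 3.
Cage b has sum 10, so R3C3 = 3.
3 is placed in column 4, leaving R3C4 = 2.
Row 4 already has 3; hence R4C3 = 1.
3 is placed in column 3, which forces R2C3 = 4.
Column 4 already has 2, so R2C4 = 1.
Row 3 already has 2; hence R3C1 = 1.
Row 3 already has 3, leaving R3C2 = 4.
Row 2 already has 1, which forces R2C1 = 2.
Row 2 now contains 4, so R2C2 = 3.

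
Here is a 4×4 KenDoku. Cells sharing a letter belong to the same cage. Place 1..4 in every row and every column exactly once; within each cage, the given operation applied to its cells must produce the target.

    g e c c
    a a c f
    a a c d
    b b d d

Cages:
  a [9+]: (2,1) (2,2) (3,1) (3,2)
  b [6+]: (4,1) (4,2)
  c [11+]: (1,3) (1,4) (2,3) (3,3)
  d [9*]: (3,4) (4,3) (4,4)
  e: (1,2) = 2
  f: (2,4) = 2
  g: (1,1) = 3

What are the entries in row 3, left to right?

Cage g is a single given cell, which forces (1,1) = 3.
Cage e is a single given cell; hence (1,2) = 2.
Row 1 now contains 2; hence (1,4) = 4.
Cage f is a single given cell; hence (2,4) = 2.
Cage d has product 9, so (3,4) = 3.
Column 2 now contains 2; hence (4,2) = 4.
Cage d needs product 9, leaving (4,3) = 3.
The 3 cells of cage d must have product 9; hence (4,4) = 1.
Row 1 now contains 4; hence (1,3) = 1.
Cage a needs sum 9, so (2,1) = 1.
Cage a needs sum 9, so (2,2) = 3.
Cage c needs sum 11, leaving (2,3) = 4.
Cage a needs sum 9, which forces (3,1) = 4.
Column 2 already has 4; hence (3,2) = 1.
Cage c needs sum 11, so (3,3) = 2.
Row 4 now contains 4, so (4,1) = 2.
The full grid is 3 2 1 4 / 1 3 4 2 / 4 1 2 3 / 2 4 3 1.

4 1 2 3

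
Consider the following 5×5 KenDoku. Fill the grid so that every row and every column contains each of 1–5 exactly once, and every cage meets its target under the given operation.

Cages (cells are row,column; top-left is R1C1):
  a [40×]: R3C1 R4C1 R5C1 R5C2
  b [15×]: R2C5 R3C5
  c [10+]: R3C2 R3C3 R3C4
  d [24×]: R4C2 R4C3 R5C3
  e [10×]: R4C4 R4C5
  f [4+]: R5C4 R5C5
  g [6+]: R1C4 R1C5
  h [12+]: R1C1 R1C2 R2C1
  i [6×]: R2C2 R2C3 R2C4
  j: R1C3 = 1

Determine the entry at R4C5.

Cage j is given, which forces R1C3 = 1.
In row 2, 4 can only go at R2C1, so R2C1 = 4.
Cage a has product 40; hence R5C2 = 4.
The 3 cells of cage d must have product 24, which forces R4C3 = 4.
Row 2 needs a 5, and only R2C5 is open for it.
Column 5 now contains 5, which forces R3C5 = 3.
The two cells of cage e must have product 10; hence R4C4 = 5.
Column 5 now contains 5, so R4C5 = 2.
Column 5 already has 3, leaving R5C5 = 1.
Cage g's pair has sum 6, so R1C4 = 2.
2 is placed in column 5, which forces R1C5 = 4.
Cage c has sum 10, leaving R3C2 = 1.
The 3 cells of cage c must have sum 10, so R3C3 = 5.
Cage c has sum 10; hence R3C4 = 4.
Row 4 already has 2; hence R4C1 = 1.
Row 4 already has 2, leaving R4C2 = 3.
Cage d has product 24, leaving R5C3 = 2.
Row 5 already has 1, leaving R5C4 = 3.
The 3 cells of cage h must have sum 12, leaving R1C1 = 3.
3 is placed in column 2, leaving R1C2 = 5.
3 is placed in column 2, which forces R2C2 = 2.
Column 3 now contains 2, so R2C3 = 3.
Column 4 now contains 3; hence R2C4 = 1.
Row 3 already has 5, which forces R3C1 = 2.
Row 5 already has 2, leaving R5C1 = 5.
The full grid is 3 5 1 2 4 / 4 2 3 1 5 / 2 1 5 4 3 / 1 3 4 5 2 / 5 4 2 3 1.

2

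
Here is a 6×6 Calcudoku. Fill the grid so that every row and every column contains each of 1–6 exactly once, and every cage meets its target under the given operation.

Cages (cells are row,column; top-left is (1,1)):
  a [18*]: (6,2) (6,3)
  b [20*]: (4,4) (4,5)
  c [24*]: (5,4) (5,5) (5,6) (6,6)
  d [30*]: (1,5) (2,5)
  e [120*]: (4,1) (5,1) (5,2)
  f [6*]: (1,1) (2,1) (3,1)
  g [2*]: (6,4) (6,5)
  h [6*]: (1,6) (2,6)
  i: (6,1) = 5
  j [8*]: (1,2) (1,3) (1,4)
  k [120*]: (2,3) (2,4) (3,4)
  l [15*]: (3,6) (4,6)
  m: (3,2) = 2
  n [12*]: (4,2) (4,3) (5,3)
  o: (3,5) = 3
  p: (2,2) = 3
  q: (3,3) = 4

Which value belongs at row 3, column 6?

Cage p is given, which forces (2,2) = 3.
M is a freebie; hence (3,2) = 2.
Q is a freebie, leaving (3,3) = 4.
Cage o is given; hence (3,5) = 3.
Row 3 now contains 3, leaving (3,6) = 5.
Column 6 already has 5, which forces (4,6) = 3.
Cage i is a single given cell; hence (6,1) = 5.
Column 2 already has 3, which forces (6,2) = 6.
6 is placed in row 6, so (6,3) = 3.
The 3 cells of cage f must have product 6, so (1,1) = 3.
Cage f needs product 6; hence (2,1) = 2.
Cage k needs product 120, leaving (2,3) = 5.
Cage k has product 120, so (2,4) = 4.
Row 2 now contains 5; hence (2,5) = 6.
6 is placed in row 2; hence (2,6) = 1.
Row 3 now contains 3, leaving (3,1) = 1.
Row 3 now contains 5, leaving (3,4) = 6.
Cage n has product 12, which forces (4,2) = 1.
4 is placed in column 4, which forces (4,4) = 5.
Row 4 now contains 5, which forces (4,5) = 4.
Cage e has product 120, leaving (5,2) = 5.
Column 2 now contains 1, which forces (1,2) = 4.
Column 5 already has 6; hence (1,5) = 5.
Column 6 now contains 1, so (1,6) = 6.
Row 4 already has 4, leaving (4,1) = 6.
Row 4 already has 6, leaving (4,3) = 2.
Cage e needs product 120; hence (5,1) = 4.
Column 3 now contains 2, which forces (5,3) = 6.
Row 5 already has 4, leaving (5,6) = 2.
Column 6 already has 2, so (6,6) = 4.
Column 3 now contains 2; hence (1,3) = 1.
Cage j needs product 8; hence (1,4) = 2.
Cage c needs product 24, which forces (5,4) = 3.
2 is placed in row 5; hence (5,5) = 1.
2 is placed in column 4, so (6,4) = 1.
Column 5 already has 1, which forces (6,5) = 2.
Filled in: 3 4 1 2 5 6 / 2 3 5 4 6 1 / 1 2 4 6 3 5 / 6 1 2 5 4 3 / 4 5 6 3 1 2 / 5 6 3 1 2 4.

5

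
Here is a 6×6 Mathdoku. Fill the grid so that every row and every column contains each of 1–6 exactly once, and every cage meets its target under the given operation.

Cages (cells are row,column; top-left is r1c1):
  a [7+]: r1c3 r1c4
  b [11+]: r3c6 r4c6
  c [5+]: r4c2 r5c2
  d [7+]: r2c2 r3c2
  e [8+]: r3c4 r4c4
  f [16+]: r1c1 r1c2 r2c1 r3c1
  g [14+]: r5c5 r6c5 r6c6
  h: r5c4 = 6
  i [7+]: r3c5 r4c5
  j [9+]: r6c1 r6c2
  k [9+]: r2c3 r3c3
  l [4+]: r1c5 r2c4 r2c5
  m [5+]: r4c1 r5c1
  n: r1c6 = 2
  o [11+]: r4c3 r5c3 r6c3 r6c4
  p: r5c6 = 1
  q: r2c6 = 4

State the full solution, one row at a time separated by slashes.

6 5 3 4 1 2 / 3 6 5 1 2 4 / 2 1 4 5 3 6 / 1 2 6 3 4 5 / 4 3 2 6 5 1 / 5 4 1 2 6 3

The 3 cells of cage l must have sum 4; hence r1c5 = 1.
Cage n is given, which forces r1c6 = 2.
Cage l has sum 4, leaving r2c4 = 1.
Cage l needs sum 4, which forces r2c5 = 2.
Q is a freebie, leaving r2c6 = 4.
H is a freebie, which forces r5c4 = 6.
P is a freebie, leaving r5c6 = 1.
In row 6, 1 can only go at r6c3, so r6c3 = 1.
Row 6 needs a 2, and only r6c4 is open for it.
The only place for 4 in row 4 is r4c5.
4 is placed in column 5, leaving r3c5 = 3.
3 is placed in column 5, so r5c5 = 5.
Column 5 already has 5, leaving r6c5 = 6.
3 is placed in row 3, so r3c4 = 5.
5 is placed in row 3, leaving r3c6 = 6.
The two cells of cage e must have sum 8, which forces r4c4 = 3.
Column 6 already has 6, leaving r4c6 = 5.
Cage g needs sum 14, which forces r6c6 = 3.
Cage a's pair has sum 7, so r1c3 = 3.
Column 4 now contains 3, which forces r1c4 = 4.
The two cells of cage k must have sum 9, leaving r2c3 = 5.
6 is placed in row 3, so r3c3 = 4.
Row 4 now contains 5, which forces r4c3 = 6.
Cage o has sum 11; hence r5c3 = 2.
The 4 cells of cage f must have sum 16, leaving r2c1 = 3.
Cage d needs two cells with sum 7, so r2c2 = 6.
Cage f needs sum 16, which forces r3c1 = 2.
Cage d needs two cells with sum 7, which forces r3c2 = 1.
Column 1 already has 2, so r4c1 = 1.
Column 2 now contains 1, which forces r4c2 = 2.
3 is placed in column 1, which forces r5c1 = 4.
4 is placed in row 5, leaving r5c2 = 3.
Column 1 already has 4; hence r6c1 = 5.
Row 6 already has 5, so r6c2 = 4.
5 is placed in column 1, so r1c1 = 6.
Column 2 already has 6, so r1c2 = 5.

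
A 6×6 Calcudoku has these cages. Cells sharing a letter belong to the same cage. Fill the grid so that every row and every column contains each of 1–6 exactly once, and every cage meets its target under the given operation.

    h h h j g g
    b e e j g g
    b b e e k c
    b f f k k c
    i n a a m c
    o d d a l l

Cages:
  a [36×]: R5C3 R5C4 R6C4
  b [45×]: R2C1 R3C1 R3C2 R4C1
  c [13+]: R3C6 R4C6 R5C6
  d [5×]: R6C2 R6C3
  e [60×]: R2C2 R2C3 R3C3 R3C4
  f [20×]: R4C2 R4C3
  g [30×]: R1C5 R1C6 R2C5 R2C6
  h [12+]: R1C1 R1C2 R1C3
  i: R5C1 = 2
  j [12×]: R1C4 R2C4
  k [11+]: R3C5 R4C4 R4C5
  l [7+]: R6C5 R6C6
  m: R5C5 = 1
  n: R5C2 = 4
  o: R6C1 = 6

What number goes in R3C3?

2

The 4 cells of cage b must have product 45; hence R3C2 = 3.
Cage i is a single given cell, which forces R5C1 = 2.
Cage n is given; hence R5C2 = 4.
Cage m is a single given cell, so R5C5 = 1.
O is a freebie, which forces R6C1 = 6.
4 is placed in column 2, so R4C2 = 5.
Cage f's pair has product 20, so R4C3 = 4.
5 is placed in column 2, which forces R6C2 = 1.
1 is placed in row 6, leaving R6C3 = 5.
The 3 cells of cage a must have product 36, which forces R6C4 = 2.
Cage e needs product 60, leaving R3C4 = 5.
Cage b has product 45, which forces R2C1 = 5.
Row 3 already has 5, leaving R3C1 = 1.
The 4 cells of cage b must have product 45, leaving R4C1 = 3.
5 is placed in column 1; hence R1C1 = 4.
Row 1 already has 4; hence R1C4 = 3.
Column 4 now contains 3, so R2C4 = 4.
Cage k needs sum 11, leaving R3C5 = 4.
Cage k has sum 11, which forces R4C4 = 1.
Cage k has sum 11, which forces R4C5 = 6.
Row 4 already has 6; hence R4C6 = 2.
Column 4 now contains 3, so R5C4 = 6.
Column 5 already has 4, which forces R6C5 = 3.
Row 6 already has 3, so R6C6 = 4.
Cage g needs product 30, so R1C5 = 5.
Cage g has product 30; hence R1C6 = 1.
3 is placed in column 5, so R2C5 = 2.
Cage g has product 30, leaving R2C6 = 3.
2 is placed in column 6, leaving R3C6 = 6.
6 is placed in row 5, so R5C3 = 3.
Cage c needs sum 13, so R5C6 = 5.
Row 2 already has 2; hence R2C2 = 6.
Row 2 now contains 3, leaving R2C3 = 1.
Row 3 already has 6, leaving R3C3 = 2.
Column 2 already has 6; hence R1C2 = 2.
Column 3 already has 2, which forces R1C3 = 6.
Completed grid: 4 2 6 3 5 1 / 5 6 1 4 2 3 / 1 3 2 5 4 6 / 3 5 4 1 6 2 / 2 4 3 6 1 5 / 6 1 5 2 3 4.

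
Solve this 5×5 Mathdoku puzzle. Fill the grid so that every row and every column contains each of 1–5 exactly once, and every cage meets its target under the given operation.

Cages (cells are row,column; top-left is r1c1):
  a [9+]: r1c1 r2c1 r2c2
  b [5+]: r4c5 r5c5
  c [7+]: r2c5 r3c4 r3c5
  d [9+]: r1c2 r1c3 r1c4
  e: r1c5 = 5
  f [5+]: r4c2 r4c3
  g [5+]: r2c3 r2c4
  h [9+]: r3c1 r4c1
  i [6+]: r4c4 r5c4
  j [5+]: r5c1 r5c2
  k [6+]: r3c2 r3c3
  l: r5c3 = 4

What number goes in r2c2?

5

E is a freebie, which forces r1c5 = 5.
Cage l is given, which forces r5c3 = 4.
Row 1 needs a 1, and only r1c1 is open for it.
In row 5, 5 can only go at r5c4, so r5c4 = 5.
The two cells of cage i must have sum 6, so r4c4 = 1.
The only place for 5 in row 4 is r4c1.
Column 1 now contains 5, which forces r2c1 = 3.
Cage a needs sum 9, which forces r2c2 = 5.
Column 1 now contains 5, which forces r3c1 = 4.
4 is placed in row 3; hence r3c2 = 1.
3 is placed in column 1, so r5c1 = 2.
2 is placed in row 5, leaving r5c2 = 3.
3 is placed in row 5, leaving r5c5 = 1.
Cage g's pair has sum 5, so r2c3 = 1.
Cage g's pair has sum 5, which forces r2c4 = 4.
Cage c needs sum 7, which forces r2c5 = 2.
The two cells of cage k must have sum 6, so r3c3 = 5.
Cage c has sum 7; hence r3c4 = 2.
The 3 cells of cage c must have sum 7; hence r3c5 = 3.
Column 2 now contains 3, which forces r4c2 = 2.
Cage f's pair has sum 5, so r4c3 = 3.
Cage b needs two cells with sum 5, so r4c5 = 4.
Column 2 already has 2, which forces r1c2 = 4.
3 is placed in column 3, leaving r1c3 = 2.
Column 4 already has 2, leaving r1c4 = 3.
Filled in: 1 4 2 3 5 / 3 5 1 4 2 / 4 1 5 2 3 / 5 2 3 1 4 / 2 3 4 5 1.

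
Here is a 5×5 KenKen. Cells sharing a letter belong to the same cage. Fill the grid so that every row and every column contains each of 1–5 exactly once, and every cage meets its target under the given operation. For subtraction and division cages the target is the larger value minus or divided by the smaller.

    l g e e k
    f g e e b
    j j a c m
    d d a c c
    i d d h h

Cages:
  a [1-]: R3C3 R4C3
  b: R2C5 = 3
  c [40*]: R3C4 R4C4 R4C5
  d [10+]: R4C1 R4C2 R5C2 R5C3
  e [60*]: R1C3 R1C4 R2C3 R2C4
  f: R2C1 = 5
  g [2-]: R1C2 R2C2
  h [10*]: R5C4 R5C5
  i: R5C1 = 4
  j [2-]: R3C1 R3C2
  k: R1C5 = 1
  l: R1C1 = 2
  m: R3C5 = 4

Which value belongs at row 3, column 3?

2

L is a freebie; hence R1C1 = 2.
Cage k is given; hence R1C5 = 1.
F is a freebie, which forces R2C1 = 5.
Cage b is given; hence R2C5 = 3.
Cage m is a single given cell, so R3C5 = 4.
I is a freebie, leaving R5C1 = 4.
The 3 cells of cage c must have product 40, so R4C4 = 4.
Cage e needs product 60, leaving R2C3 = 4.
Column 4 already has 4, so R2C4 = 1.
The two cells of cage g must have difference 2, so R1C2 = 4.
Row 2 now contains 1; hence R2C2 = 2.
The only place for 3 in column 4 is R1C4.
Row 1 already has 3, leaving R1C3 = 5.
Cage d has sum 10, which forces R4C1 = 1.
The 4 cells of cage d must have sum 10; hence R4C2 = 5.
5 is placed in row 4, so R4C5 = 2.
Column 5 already has 2; hence R5C5 = 5.
Column 1 now contains 1, which forces R3C1 = 3.
Cage j needs two cells with difference 2; hence R3C2 = 1.
The two cells of cage a must have difference 1, so R3C3 = 2.
Cage c has product 40, which forces R3C4 = 5.
Row 4 now contains 2, so R4C3 = 3.
1 is placed in column 2, so R5C2 = 3.
3 is placed in column 3, leaving R5C3 = 1.
5 is placed in row 5, which forces R5C4 = 2.
Completed grid: 2 4 5 3 1 / 5 2 4 1 3 / 3 1 2 5 4 / 1 5 3 4 2 / 4 3 1 2 5.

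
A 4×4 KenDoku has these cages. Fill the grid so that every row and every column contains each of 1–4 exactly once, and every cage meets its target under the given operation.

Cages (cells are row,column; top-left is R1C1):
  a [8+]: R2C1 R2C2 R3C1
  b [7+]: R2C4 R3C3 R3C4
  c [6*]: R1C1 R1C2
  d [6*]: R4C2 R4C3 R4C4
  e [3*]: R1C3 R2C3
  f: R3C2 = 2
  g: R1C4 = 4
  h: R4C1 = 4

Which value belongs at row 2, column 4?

Cage g is given, which forces R1C4 = 4.
Cage f is a single given cell, so R3C2 = 2.
Cage h is given, so R4C1 = 4.
The two cells of cage c must have product 6, which forces R1C1 = 2.
Column 2 already has 2, which forces R1C2 = 3.
Row 1 now contains 3, which forces R1C3 = 1.
Column 2 already has 3; hence R2C2 = 4.
Column 3 now contains 1; hence R2C3 = 3.
Row 2 already has 3, which forces R2C4 = 2.
3 is placed in column 3, which forces R3C3 = 4.
The 3 cells of cage b must have sum 7; hence R3C4 = 1.
Column 2 already has 3; hence R4C2 = 1.
3 is placed in column 3; hence R4C3 = 2.
1 is placed in column 4, which forces R4C4 = 3.
Row 2 already has 3, leaving R2C1 = 1.
Row 3 now contains 1; hence R3C1 = 3.
The full grid is 2 3 1 4 / 1 4 3 2 / 3 2 4 1 / 4 1 2 3.

2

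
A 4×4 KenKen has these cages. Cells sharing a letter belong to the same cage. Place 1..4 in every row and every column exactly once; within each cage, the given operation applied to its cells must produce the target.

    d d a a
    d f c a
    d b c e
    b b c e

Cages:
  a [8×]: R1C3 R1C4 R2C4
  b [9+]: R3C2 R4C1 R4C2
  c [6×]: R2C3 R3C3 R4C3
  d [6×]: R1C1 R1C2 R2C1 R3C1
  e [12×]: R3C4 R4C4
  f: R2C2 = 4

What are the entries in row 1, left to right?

3 1 4 2

Cage d needs product 6; hence R1C2 = 1.
Cage f is given, which forces R2C2 = 4.
Cage a needs product 8; hence R2C4 = 1.
Cage b has sum 9, so R4C1 = 4.
Row 4 already has 4, so R4C4 = 3.
Cage d needs product 6; hence R3C1 = 1.
Cage b needs sum 9; hence R3C2 = 3.
3 is placed in row 3, which forces R3C3 = 2.
Column 4 now contains 3; hence R3C4 = 4.
Row 4 already has 3; hence R4C2 = 2.
Column 3 already has 2, leaving R4C3 = 1.
Column 3 already has 2; hence R1C3 = 4.
4 is placed in column 4, leaving R1C4 = 2.
Column 3 already has 2, which forces R2C3 = 3.
Row 1 already has 2, leaving R1C1 = 3.
Row 2 now contains 3, leaving R2C1 = 2.
Completed grid: 3 1 4 2 / 2 4 3 1 / 1 3 2 4 / 4 2 1 3.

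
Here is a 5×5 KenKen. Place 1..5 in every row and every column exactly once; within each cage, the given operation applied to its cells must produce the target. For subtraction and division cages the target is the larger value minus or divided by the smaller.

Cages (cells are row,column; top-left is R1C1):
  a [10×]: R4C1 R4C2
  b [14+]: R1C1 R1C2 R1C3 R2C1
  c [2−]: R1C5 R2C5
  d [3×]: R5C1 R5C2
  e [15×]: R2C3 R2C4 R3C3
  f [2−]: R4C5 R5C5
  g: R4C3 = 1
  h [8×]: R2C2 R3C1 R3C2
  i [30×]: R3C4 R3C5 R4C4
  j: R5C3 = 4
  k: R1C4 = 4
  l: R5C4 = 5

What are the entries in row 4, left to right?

2 5 1 3 4

Cage k is a single given cell, which forces R1C4 = 4.
Cage g is given, so R4C3 = 1.
Cage j is a single given cell, which forces R5C3 = 4.
L is a freebie, which forces R5C4 = 5.
Cage e needs product 15, so R2C4 = 1.
The 3 cells of cage i must have product 30; hence R3C5 = 5.
The 3 cells of cage e must have product 15, leaving R2C3 = 5.
5 is placed in row 3; hence R3C3 = 3.
Row 3 already has 3; hence R3C4 = 2.
Column 4 already has 2, which forces R4C4 = 3.
Row 4 already has 3; hence R4C5 = 4.
3 is placed in column 3; hence R1C3 = 2.
Cage c needs two cells with difference 2; hence R1C5 = 1.
Row 2 now contains 5; hence R2C1 = 4.
The 3 cells of cage h must have product 8, so R2C2 = 2.
Column 5 now contains 4, which forces R2C5 = 3.
Column 1 now contains 4, so R3C1 = 1.
1 is placed in row 3, leaving R3C2 = 4.
Column 2 already has 2, leaving R4C2 = 5.
Column 1 already has 1, leaving R5C1 = 3.
Row 5 already has 3, leaving R5C2 = 1.
Cage f's pair has difference 2, so R5C5 = 2.
3 is placed in column 1, so R1C1 = 5.
Column 2 now contains 5, so R1C2 = 3.
5 is placed in row 4, leaving R4C1 = 2.
Completed grid: 5 3 2 4 1 / 4 2 5 1 3 / 1 4 3 2 5 / 2 5 1 3 4 / 3 1 4 5 2.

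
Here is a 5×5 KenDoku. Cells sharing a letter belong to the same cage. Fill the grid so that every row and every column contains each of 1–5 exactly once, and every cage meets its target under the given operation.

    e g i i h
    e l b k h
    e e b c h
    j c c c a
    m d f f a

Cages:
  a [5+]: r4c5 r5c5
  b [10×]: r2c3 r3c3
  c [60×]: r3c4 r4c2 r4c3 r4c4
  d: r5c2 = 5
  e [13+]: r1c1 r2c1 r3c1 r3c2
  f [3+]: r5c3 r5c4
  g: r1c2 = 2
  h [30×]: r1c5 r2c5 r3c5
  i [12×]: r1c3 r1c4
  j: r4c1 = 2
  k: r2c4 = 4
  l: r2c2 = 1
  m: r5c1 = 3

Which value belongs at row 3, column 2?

G is a freebie; hence r1c2 = 2.
L is a freebie; hence r2c2 = 1.
Cage k is a single given cell, so r2c4 = 4.
Cage j is given, so r4c1 = 2.
Cage m is given, which forces r5c1 = 3.
Cage d is given, which forces r5c2 = 5.
The two cells of cage i must have product 12; hence r1c3 = 4.
Column 4 now contains 4; hence r1c4 = 3.
Row 1 already has 3, which forces r1c5 = 5.
Column 1 now contains 3, which forces r2c1 = 5.
Row 2 now contains 5, which forces r2c3 = 2.
Row 2 already has 2, which forces r2c5 = 3.
Cage e has sum 13; hence r3c2 = 3.
Column 3 already has 2, so r3c3 = 5.
5 is placed in row 3; hence r3c4 = 1.
Column 5 now contains 3, which forces r3c5 = 2.
Column 2 now contains 3, leaving r4c2 = 4.
1 is placed in column 4, leaving r4c4 = 5.
Row 4 already has 4; hence r4c5 = 1.
Column 3 already has 2, so r5c3 = 1.
1 is placed in column 4; hence r5c4 = 2.
Column 5 now contains 1, so r5c5 = 4.
Row 1 already has 4, so r1c1 = 1.
Row 3 now contains 1, which forces r3c1 = 4.
Row 4 already has 1, which forces r4c3 = 3.
Filled in: 1 2 4 3 5 / 5 1 2 4 3 / 4 3 5 1 2 / 2 4 3 5 1 / 3 5 1 2 4.

3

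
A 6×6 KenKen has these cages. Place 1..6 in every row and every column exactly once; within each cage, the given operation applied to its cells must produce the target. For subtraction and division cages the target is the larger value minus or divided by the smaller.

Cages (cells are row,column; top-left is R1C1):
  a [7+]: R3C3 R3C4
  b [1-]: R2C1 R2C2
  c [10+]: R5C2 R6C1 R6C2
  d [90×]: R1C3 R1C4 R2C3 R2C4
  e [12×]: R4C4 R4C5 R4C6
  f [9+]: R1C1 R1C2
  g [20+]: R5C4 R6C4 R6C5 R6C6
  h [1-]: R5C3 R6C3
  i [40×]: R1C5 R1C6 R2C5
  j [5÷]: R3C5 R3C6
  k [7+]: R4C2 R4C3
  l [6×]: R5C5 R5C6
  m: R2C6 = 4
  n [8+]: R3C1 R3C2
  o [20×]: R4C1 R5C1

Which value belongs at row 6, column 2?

4

M is a freebie, leaving R2C6 = 4.
Cage i needs product 40, so R1C5 = 4.
Row 1 needs a 2, and only R1C6 is open for it.
The 3 cells of cage i must have product 40, which forces R2C5 = 5.
Column 5 already has 5; hence R3C5 = 1.
Row 3 now contains 1, so R3C6 = 5.
Cage g has sum 20, leaving R5C4 = 6.
6 is placed in row 5, so R5C5 = 2.
The 4 cells of cage g must have sum 20, so R6C4 = 5.
The 4 cells of cage d must have product 90, so R1C3 = 5.
Column 4 already has 5; hence R1C4 = 1.
Cage d has product 90, which forces R2C3 = 6.
6 is placed in column 4, so R2C4 = 3.
Column 4 already has 3, so R3C4 = 4.
Column 4 already has 4, leaving R4C4 = 2.
Cage e has product 12, which forces R4C6 = 1.
Cage l needs two cells with product 6, leaving R5C6 = 3.
Column 6 now contains 3, leaving R6C6 = 6.
Row 3 now contains 4; hence R3C3 = 3.
Column 3 now contains 3, leaving R4C3 = 4.
Cage e has product 12, leaving R4C5 = 6.
4 is placed in column 3, which forces R5C3 = 1.
Column 3 now contains 3, leaving R6C3 = 2.
Row 6 now contains 6, so R6C5 = 3.
4 is placed in row 4, leaving R4C1 = 5.
4 is placed in row 4; hence R4C2 = 3.
Cage o's pair has product 20; hence R5C1 = 4.
Cage c has sum 10, leaving R5C2 = 5.
Column 1 already has 4; hence R6C1 = 1.
Row 6 now contains 1, leaving R6C2 = 4.
Cage f's pair has sum 9; hence R1C1 = 3.
Column 2 already has 3, so R1C2 = 6.
Column 1 already has 1, leaving R2C1 = 2.
The two cells of cage b must have difference 1, which forces R2C2 = 1.
2 is placed in column 1, so R3C1 = 6.
6 is placed in column 2; hence R3C2 = 2.
Completed grid: 3 6 5 1 4 2 / 2 1 6 3 5 4 / 6 2 3 4 1 5 / 5 3 4 2 6 1 / 4 5 1 6 2 3 / 1 4 2 5 3 6.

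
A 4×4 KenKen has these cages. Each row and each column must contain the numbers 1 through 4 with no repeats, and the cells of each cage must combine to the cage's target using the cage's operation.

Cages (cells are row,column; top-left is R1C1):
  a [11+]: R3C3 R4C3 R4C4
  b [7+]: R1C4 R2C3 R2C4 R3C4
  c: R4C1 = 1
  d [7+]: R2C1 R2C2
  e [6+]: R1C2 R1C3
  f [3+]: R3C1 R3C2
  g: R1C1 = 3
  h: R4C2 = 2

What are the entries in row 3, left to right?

Cage g is a single given cell; hence R1C1 = 3.
Column 1 already has 3, so R2C1 = 4.
4 is placed in row 2; hence R2C2 = 3.
Cage b has sum 7; hence R2C3 = 1.
Row 2 now contains 3, leaving R2C4 = 2.
Cage a needs sum 11, so R3C3 = 4.
Cage c is given; hence R4C1 = 1.
H is a freebie, which forces R4C2 = 2.
The 3 cells of cage a must have sum 11; hence R4C3 = 3.
Cage a needs sum 11; hence R4C4 = 4.
Column 2 now contains 2; hence R1C2 = 4.
4 is placed in column 3, so R1C3 = 2.
2 is placed in column 4, leaving R1C4 = 1.
Column 1 already has 1; hence R3C1 = 2.
Column 2 now contains 2, leaving R3C2 = 1.
The 4 cells of cage b must have sum 7, leaving R3C4 = 3.
Filled in: 3 4 2 1 / 4 3 1 2 / 2 1 4 3 / 1 2 3 4.

2 1 4 3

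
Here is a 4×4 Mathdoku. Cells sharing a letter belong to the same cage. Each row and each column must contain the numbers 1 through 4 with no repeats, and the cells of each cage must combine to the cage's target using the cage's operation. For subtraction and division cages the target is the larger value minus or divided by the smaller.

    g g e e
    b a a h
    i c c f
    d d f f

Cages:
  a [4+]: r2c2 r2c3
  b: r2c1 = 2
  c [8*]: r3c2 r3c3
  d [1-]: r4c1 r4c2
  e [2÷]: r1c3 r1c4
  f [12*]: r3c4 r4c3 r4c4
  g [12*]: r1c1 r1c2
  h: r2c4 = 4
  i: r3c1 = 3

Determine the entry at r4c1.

Cage b is a single given cell; hence r2c1 = 2.
Cage h is given, which forces r2c4 = 4.
Cage i is a single given cell, which forces r3c1 = 3.
Column 1 already has 3; hence r1c1 = 4.
The two cells of cage g must have product 12, leaving r1c2 = 3.
Column 2 now contains 3, leaving r2c2 = 1.
Row 2 now contains 1, which forces r2c3 = 3.
Column 1 already has 4, so r4c1 = 1.
Column 2 now contains 3, so r4c2 = 2.
Row 4 already has 2, so r4c3 = 4.
Cage f has product 12; hence r4c4 = 3.
Column 2 already has 2; hence r3c2 = 4.
Column 3 now contains 4, leaving r3c3 = 2.
Cage f has product 12, leaving r3c4 = 1.
Column 3 already has 2, so r1c3 = 1.
Column 4 now contains 1, leaving r1c4 = 2.
Filled in: 4 3 1 2 / 2 1 3 4 / 3 4 2 1 / 1 2 4 3.

1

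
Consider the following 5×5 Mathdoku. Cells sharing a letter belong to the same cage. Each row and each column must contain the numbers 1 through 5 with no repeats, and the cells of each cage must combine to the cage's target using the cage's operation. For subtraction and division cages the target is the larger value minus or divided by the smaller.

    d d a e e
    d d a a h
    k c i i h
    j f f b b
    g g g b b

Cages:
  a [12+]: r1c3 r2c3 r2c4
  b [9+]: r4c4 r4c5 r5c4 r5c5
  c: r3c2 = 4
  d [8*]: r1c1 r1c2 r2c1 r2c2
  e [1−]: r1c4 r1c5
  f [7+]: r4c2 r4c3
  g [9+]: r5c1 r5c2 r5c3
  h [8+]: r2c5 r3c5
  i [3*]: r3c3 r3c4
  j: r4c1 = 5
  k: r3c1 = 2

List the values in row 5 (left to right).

Cage k is a single given cell, leaving r3c1 = 2.
Cage c is given, so r3c2 = 4.
Cage j is given; hence r4c1 = 5.
Cage f's pair has sum 7, which forces r4c2 = 3.
Cage f needs two cells with sum 7, which forces r4c3 = 4.
The only place for 5 in row 3 is r3c5.
Column 5 already has 5, which forces r2c5 = 3.
In column 1, 3 can only go at r5c1, so r5c1 = 3.
The only place for 5 in column 2 is r5c2.
5 is placed in row 5, which forces r5c3 = 1.
Column 3 now contains 1, which forces r3c3 = 3.
Cage i's pair has product 3, leaving r3c4 = 1.
Column 4 already has 1, so r4c4 = 2.
2 is placed in row 4, leaving r4c5 = 1.
Column 4 now contains 2, leaving r5c4 = 4.
Row 5 now contains 4, which forces r5c5 = 2.
Column 3 now contains 3, which forces r1c3 = 5.
5 is placed in row 1; hence r1c4 = 3.
Column 5 already has 2, so r1c5 = 4.
Cage a needs sum 12, leaving r2c3 = 2.
4 is placed in column 4; hence r2c4 = 5.
4 is placed in row 1, so r1c1 = 1.
Cage d has product 8; hence r1c2 = 2.
Cage d needs product 8, which forces r2c1 = 4.
2 is placed in row 2, leaving r2c2 = 1.
Completed grid: 1 2 5 3 4 / 4 1 2 5 3 / 2 4 3 1 5 / 5 3 4 2 1 / 3 5 1 4 2.

3 5 1 4 2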